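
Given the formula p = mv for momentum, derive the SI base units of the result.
Units of each symbol in p = mv:
  m (mass): kg
  v (velocity): m/s

Multiplying the contributions: [kg] · [m/s]
Adding exponents of each base unit: kg: 1, m: 1, s: -1
SI base units of momentum: kg·m/s

Answer: kg·m/s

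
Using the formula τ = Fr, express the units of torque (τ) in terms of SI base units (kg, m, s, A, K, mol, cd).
Units of each symbol in τ = Fr:
  F (force): kg·m/s²
  r (lever arm): m

Multiplying the contributions: [kg·m/s²] · [m]
Adding exponents of each base unit: kg: 1, m: 2, s: -2
SI base units of torque: kg·m²/s²

Answer: kg·m²/s²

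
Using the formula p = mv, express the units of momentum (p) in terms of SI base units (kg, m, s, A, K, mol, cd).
Units of each symbol in p = mv:
  m (mass): kg
  v (velocity): m/s

Multiplying the contributions: [kg] · [m/s]
Adding exponents of each base unit: kg: 1, m: 1, s: -1
SI base units of momentum: kg·m/s

Answer: kg·m/s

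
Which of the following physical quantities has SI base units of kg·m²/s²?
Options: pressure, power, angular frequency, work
Checking the SI base units of each option:
  pressure (P = F/A): kg/(m·s²)  ✗
  power (P = W/t): kg·m²/s³  ✗
  angular frequency (ω = 2πf): 1/s  ✗
  work (W = Fd): kg·m²/s²  ✓ matches

Only work has units kg·m²/s².

Answer: work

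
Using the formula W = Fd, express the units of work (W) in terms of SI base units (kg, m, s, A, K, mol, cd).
Units of each symbol in W = Fd:
  F (force): kg·m/s²
  d (displacement): m

Multiplying the contributions: [kg·m/s²] · [m]
Adding exponents of each base unit: kg: 1, m: 2, s: -2
SI base units of work: kg·m²/s²

Answer: kg·m²/s²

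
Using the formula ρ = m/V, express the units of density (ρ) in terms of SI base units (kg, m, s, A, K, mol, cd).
Units of each symbol in ρ = m/V:
  m (mass): kg
  V (volume): m³  → in the denominator, contributes 1/m³

Multiplying the contributions: [kg] · [1/m³]
Adding exponents of each base unit: kg: 1, m: -3
SI base units of density: kg/m³

Answer: kg/m³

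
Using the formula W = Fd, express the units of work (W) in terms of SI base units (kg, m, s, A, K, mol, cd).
Units of each symbol in W = Fd:
  F (force): kg·m/s²
  d (displacement): m

Multiplying the contributions: [kg·m/s²] · [m]
Adding exponents of each base unit: kg: 1, m: 2, s: -2
SI base units of work: kg·m²/s²

Answer: kg·m²/s²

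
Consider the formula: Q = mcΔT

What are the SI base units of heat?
Units of each symbol in Q = mcΔT:
  m (mass): kg
  c (specific heat capacity, in J/(kg·K)): m²/(s²·K)
  ΔT (temperature change): K

Multiplying the contributions: [kg] · [m²/(s²·K)] · [K]
Adding exponents of each base unit: kg: 1, m: 2, s: -2
SI base units of heat: kg·m²/s²

Answer: kg·m²/s²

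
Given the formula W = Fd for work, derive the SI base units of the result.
Units of each symbol in W = Fd:
  F (force): kg·m/s²
  d (displacement): m

Multiplying the contributions: [kg·m/s²] · [m]
Adding exponents of each base unit: kg: 1, m: 2, s: -2
SI base units of work: kg·m²/s²

Answer: kg·m²/s²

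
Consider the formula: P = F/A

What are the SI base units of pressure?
Units of each symbol in P = F/A:
  F (force): kg·m/s²
  A (area): m²  → in the denominator, contributes 1/m²

Multiplying the contributions: [kg·m/s²] · [1/m²]
Adding exponents of each base unit: kg: 1, m: -1, s: -2
SI base units of pressure: kg/(m·s²)

Answer: kg/(m·s²)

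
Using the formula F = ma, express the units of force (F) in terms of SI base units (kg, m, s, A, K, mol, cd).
Units of each symbol in F = ma:
  m (mass): kg
  a (acceleration): m/s²

Multiplying the contributions: [kg] · [m/s²]
Adding exponents of each base unit: kg: 1, m: 1, s: -2
SI base units of force: kg·m/s²

Answer: kg·m/s²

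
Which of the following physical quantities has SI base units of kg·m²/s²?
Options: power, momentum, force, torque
Checking the SI base units of each option:
  power (P = W/t): kg·m²/s³  ✗
  momentum (p = mv): kg·m/s  ✗
  force (F = ma): kg·m/s²  ✗
  torque (τ = Fr): kg·m²/s²  ✓ matches

Only torque has units kg·m²/s².

Answer: torque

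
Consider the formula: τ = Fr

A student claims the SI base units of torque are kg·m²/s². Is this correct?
Units of each symbol in τ = Fr:
  F (force): kg·m/s²
  r (lever arm): m

Multiplying the contributions: [kg·m/s²] · [m]
Adding exponents of each base unit: kg: 1, m: 2, s: -2
SI base units of torque: kg·m²/s²

The claimed units kg·m²/s² match the derived units, so the claim is correct.

Answer: Yes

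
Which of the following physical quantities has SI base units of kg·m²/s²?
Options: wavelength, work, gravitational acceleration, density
Checking the SI base units of each option:
  wavelength (λ = v/f): m  ✗
  work (W = Fd): kg·m²/s²  ✓ matches
  gravitational acceleration (g = GM/r²): m/s²  ✗
  density (ρ = m/V): kg/m³  ✗

Only work has units kg·m²/s².

Answer: work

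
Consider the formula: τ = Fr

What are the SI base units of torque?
Units of each symbol in τ = Fr:
  F (force): kg·m/s²
  r (lever arm): m

Multiplying the contributions: [kg·m/s²] · [m]
Adding exponents of each base unit: kg: 1, m: 2, s: -2
SI base units of torque: kg·m²/s²

Answer: kg·m²/s²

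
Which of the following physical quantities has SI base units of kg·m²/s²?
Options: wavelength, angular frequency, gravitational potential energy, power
Checking the SI base units of each option:
  wavelength (λ = v/f): m  ✗
  angular frequency (ω = 2πf): 1/s  ✗
  gravitational potential energy (U = -GMm/r): kg·m²/s²  ✓ matches
  power (P = W/t): kg·m²/s³  ✗

Only gravitational potential energy has units kg·m²/s².

Answer: gravitational potential energy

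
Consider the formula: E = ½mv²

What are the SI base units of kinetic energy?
Units of each symbol in E = ½mv²:
  m (mass): kg
  v (speed): m/s  → to the power 2, contributes m²/s²
  The factor ½ is dimensionless.

Multiplying the contributions: [kg] · [m²/s²]
Adding exponents of each base unit: kg: 1, m: 2, s: -2
SI base units of kinetic energy: kg·m²/s²

Answer: kg·m²/s²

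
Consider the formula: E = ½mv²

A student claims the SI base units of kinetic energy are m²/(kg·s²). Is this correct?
Units of each symbol in E = ½mv²:
  m (mass): kg
  v (speed): m/s  → to the power 2, contributes m²/s²
  The factor ½ is dimensionless.

Multiplying the contributions: [kg] · [m²/s²]
Adding exponents of each base unit: kg: 1, m: 2, s: -2
SI base units of kinetic energy: kg·m²/s²

The claimed units m²/(kg·s²) (exponents kg: -1, m: 2, s: -2) do not match the derived units kg·m²/s² (exponents kg: 1, m: 2, s: -2), so the claim is incorrect.

Answer: No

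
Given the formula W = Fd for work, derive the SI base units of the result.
Units of each symbol in W = Fd:
  F (force): kg·m/s²
  d (displacement): m

Multiplying the contributions: [kg·m/s²] · [m]
Adding exponents of each base unit: kg: 1, m: 2, s: -2
SI base units of work: kg·m²/s²

Answer: kg·m²/s²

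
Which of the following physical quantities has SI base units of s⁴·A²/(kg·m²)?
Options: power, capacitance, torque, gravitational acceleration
Checking the SI base units of each option:
  power (P = W/t): kg·m²/s³  ✗
  capacitance (C = Q/V): s⁴·A²/(kg·m²)  ✓ matches
  torque (τ = Fr): kg·m²/s²  ✗
  gravitational acceleration (g = GM/r²): m/s²  ✗

Only capacitance has units s⁴·A²/(kg·m²).

Answer: capacitance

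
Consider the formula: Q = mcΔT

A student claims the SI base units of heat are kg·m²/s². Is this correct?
Units of each symbol in Q = mcΔT:
  m (mass): kg
  c (specific heat capacity, in J/(kg·K)): m²/(s²·K)
  ΔT (temperature change): K

Multiplying the contributions: [kg] · [m²/(s²·K)] · [K]
Adding exponents of each base unit: kg: 1, m: 2, s: -2
SI base units of heat: kg·m²/s²

The claimed units kg·m²/s² match the derived units, so the claim is correct.

Answer: Yes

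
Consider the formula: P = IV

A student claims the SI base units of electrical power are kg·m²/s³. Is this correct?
Units of each symbol in P = IV:
  I (current): A
  V (voltage, in volts): kg·m²/(s³·A)

Multiplying the contributions: [A] · [kg·m²/(s³·A)]
Adding exponents of each base unit: kg: 1, m: 2, s: -3
SI base units of electrical power: kg·m²/s³

The claimed units kg·m²/s³ match the derived units, so the claim is correct.

Answer: Yes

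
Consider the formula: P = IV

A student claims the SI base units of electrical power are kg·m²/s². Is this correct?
Units of each symbol in P = IV:
  I (current): A
  V (voltage, in volts): kg·m²/(s³·A)

Multiplying the contributions: [A] · [kg·m²/(s³·A)]
Adding exponents of each base unit: kg: 1, m: 2, s: -3
SI base units of electrical power: kg·m²/s³

The claimed units kg·m²/s² (exponents kg: 1, m: 2, s: -2) do not match the derived units kg·m²/s³ (exponents kg: 1, m: 2, s: -3), so the claim is incorrect.

Answer: No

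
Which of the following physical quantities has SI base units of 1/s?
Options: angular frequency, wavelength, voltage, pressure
Checking the SI base units of each option:
  angular frequency (ω = 2πf): 1/s  ✓ matches
  wavelength (λ = v/f): m  ✗
  voltage (V = IR): kg·m²/(s³·A)  ✗
  pressure (P = F/A): kg/(m·s²)  ✗

Only angular frequency has units 1/s.

Answer: angular frequency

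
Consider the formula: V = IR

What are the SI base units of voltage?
Units of each symbol in V = IR:
  I (current): A
  R (resistance, in ohms): kg·m²/(s³·A²)

Multiplying the contributions: [A] · [kg·m²/(s³·A²)]
Adding exponents of each base unit: kg: 1, m: 2, s: -3, A: -1
SI base units of voltage: kg·m²/(s³·A)

Answer: kg·m²/(s³·A)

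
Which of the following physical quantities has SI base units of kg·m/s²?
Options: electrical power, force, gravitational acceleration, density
Checking the SI base units of each option:
  electrical power (P = IV): kg·m²/s³  ✗
  force (F = ma): kg·m/s²  ✓ matches
  gravitational acceleration (g = GM/r²): m/s²  ✗
  density (ρ = m/V): kg/m³  ✗

Only force has units kg·m/s².

Answer: force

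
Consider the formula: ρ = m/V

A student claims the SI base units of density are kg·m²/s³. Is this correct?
Units of each symbol in ρ = m/V:
  m (mass): kg
  V (volume): m³  → in the denominator, contributes 1/m³

Multiplying the contributions: [kg] · [1/m³]
Adding exponents of each base unit: kg: 1, m: -3
SI base units of density: kg/m³

The claimed units kg·m²/s³ (exponents kg: 1, m: 2, s: -3) do not match the derived units kg/m³ (exponents kg: 1, m: -3), so the claim is incorrect.

Answer: No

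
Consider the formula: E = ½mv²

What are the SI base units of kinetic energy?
Units of each symbol in E = ½mv²:
  m (mass): kg
  v (speed): m/s  → to the power 2, contributes m²/s²
  The factor ½ is dimensionless.

Multiplying the contributions: [kg] · [m²/s²]
Adding exponents of each base unit: kg: 1, m: 2, s: -2
SI base units of kinetic energy: kg·m²/s²

Answer: kg·m²/s²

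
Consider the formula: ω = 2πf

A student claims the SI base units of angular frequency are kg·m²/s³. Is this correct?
Units of each symbol in ω = 2πf:
  f (frequency): 1/s
  The factor 2π is dimensionless.

Multiplying the contributions: [1/s]
Adding exponents of each base unit: s: -1
SI base units of angular frequency: 1/s

The claimed units kg·m²/s³ (exponents kg: 1, m: 2, s: -3) do not match the derived units 1/s (exponents s: -1), so the claim is incorrect.

Answer: No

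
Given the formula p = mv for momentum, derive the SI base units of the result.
Units of each symbol in p = mv:
  m (mass): kg
  v (velocity): m/s

Multiplying the contributions: [kg] · [m/s]
Adding exponents of each base unit: kg: 1, m: 1, s: -1
SI base units of momentum: kg·m/s

Answer: kg·m/s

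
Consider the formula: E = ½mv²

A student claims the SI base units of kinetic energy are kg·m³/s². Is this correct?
Units of each symbol in E = ½mv²:
  m (mass): kg
  v (speed): m/s  → to the power 2, contributes m²/s²
  The factor ½ is dimensionless.

Multiplying the contributions: [kg] · [m²/s²]
Adding exponents of each base unit: kg: 1, m: 2, s: -2
SI base units of kinetic energy: kg·m²/s²

The claimed units kg·m³/s² (exponents kg: 1, m: 3, s: -2) do not match the derived units kg·m²/s² (exponents kg: 1, m: 2, s: -2), so the claim is incorrect.

Answer: No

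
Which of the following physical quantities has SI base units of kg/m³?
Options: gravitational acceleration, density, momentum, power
Checking the SI base units of each option:
  gravitational acceleration (g = GM/r²): m/s²  ✗
  density (ρ = m/V): kg/m³  ✓ matches
  momentum (p = mv): kg·m/s  ✗
  power (P = W/t): kg·m²/s³  ✗

Only density has units kg/m³.

Answer: density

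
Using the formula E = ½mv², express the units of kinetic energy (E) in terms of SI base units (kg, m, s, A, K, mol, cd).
Units of each symbol in E = ½mv²:
  m (mass): kg
  v (speed): m/s  → to the power 2, contributes m²/s²
  The factor ½ is dimensionless.

Multiplying the contributions: [kg] · [m²/s²]
Adding exponents of each base unit: kg: 1, m: 2, s: -2
SI base units of kinetic energy: kg·m²/s²

Answer: kg·m²/s²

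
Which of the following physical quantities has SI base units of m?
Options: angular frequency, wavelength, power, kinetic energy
Checking the SI base units of each option:
  angular frequency (ω = 2πf): 1/s  ✗
  wavelength (λ = v/f): m  ✓ matches
  power (P = W/t): kg·m²/s³  ✗
  kinetic energy (E = ½mv²): kg·m²/s²  ✗

Only wavelength has units m.

Answer: wavelength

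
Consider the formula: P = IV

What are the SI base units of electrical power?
Units of each symbol in P = IV:
  I (current): A
  V (voltage, in volts): kg·m²/(s³·A)

Multiplying the contributions: [A] · [kg·m²/(s³·A)]
Adding exponents of each base unit: kg: 1, m: 2, s: -3
SI base units of electrical power: kg·m²/s³

Answer: kg·m²/s³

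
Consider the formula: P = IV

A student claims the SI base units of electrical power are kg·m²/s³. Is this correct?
Units of each symbol in P = IV:
  I (current): A
  V (voltage, in volts): kg·m²/(s³·A)

Multiplying the contributions: [A] · [kg·m²/(s³·A)]
Adding exponents of each base unit: kg: 1, m: 2, s: -3
SI base units of electrical power: kg·m²/s³

The claimed units kg·m²/s³ match the derived units, so the claim is correct.

Answer: Yes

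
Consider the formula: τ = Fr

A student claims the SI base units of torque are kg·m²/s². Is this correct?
Units of each symbol in τ = Fr:
  F (force): kg·m/s²
  r (lever arm): m

Multiplying the contributions: [kg·m/s²] · [m]
Adding exponents of each base unit: kg: 1, m: 2, s: -2
SI base units of torque: kg·m²/s²

The claimed units kg·m²/s² match the derived units, so the claim is correct.

Answer: Yes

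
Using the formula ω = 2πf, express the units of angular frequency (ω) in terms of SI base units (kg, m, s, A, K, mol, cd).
Units of each symbol in ω = 2πf:
  f (frequency): 1/s
  The factor 2π is dimensionless.

Multiplying the contributions: [1/s]
Adding exponents of each base unit: s: -1
SI base units of angular frequency: 1/s

Answer: 1/s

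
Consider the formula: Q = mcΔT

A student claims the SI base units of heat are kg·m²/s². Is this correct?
Units of each symbol in Q = mcΔT:
  m (mass): kg
  c (specific heat capacity, in J/(kg·K)): m²/(s²·K)
  ΔT (temperature change): K

Multiplying the contributions: [kg] · [m²/(s²·K)] · [K]
Adding exponents of each base unit: kg: 1, m: 2, s: -2
SI base units of heat: kg·m²/s²

The claimed units kg·m²/s² match the derived units, so the claim is correct.

Answer: Yes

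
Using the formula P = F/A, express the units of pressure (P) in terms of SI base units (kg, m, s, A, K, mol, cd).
Units of each symbol in P = F/A:
  F (force): kg·m/s²
  A (area): m²  → in the denominator, contributes 1/m²

Multiplying the contributions: [kg·m/s²] · [1/m²]
Adding exponents of each base unit: kg: 1, m: -1, s: -2
SI base units of pressure: kg/(m·s²)

Answer: kg/(m·s²)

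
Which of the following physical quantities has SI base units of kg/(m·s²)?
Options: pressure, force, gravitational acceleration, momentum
Checking the SI base units of each option:
  pressure (P = F/A): kg/(m·s²)  ✓ matches
  force (F = ma): kg·m/s²  ✗
  gravitational acceleration (g = GM/r²): m/s²  ✗
  momentum (p = mv): kg·m/s  ✗

Only pressure has units kg/(m·s²).

Answer: pressure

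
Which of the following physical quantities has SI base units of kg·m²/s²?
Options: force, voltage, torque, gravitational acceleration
Checking the SI base units of each option:
  force (F = ma): kg·m/s²  ✗
  voltage (V = IR): kg·m²/(s³·A)  ✗
  torque (τ = Fr): kg·m²/s²  ✓ matches
  gravitational acceleration (g = GM/r²): m/s²  ✗

Only torque has units kg·m²/s².

Answer: torque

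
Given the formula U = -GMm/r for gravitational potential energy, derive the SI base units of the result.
Units of each symbol in U = -GMm/r:
  G (gravitational constant): m³/(kg·s²)
  M (mass): kg
  m (mass): kg
  r (distance): m  → in the denominator, contributes 1/m
  The minus sign does not affect the units.

Multiplying the contributions: [m³/(kg·s²)] · [kg] · [kg] · [1/m]
Adding exponents of each base unit: kg: 1, m: 2, s: -2
SI base units of gravitational potential energy: kg·m²/s²

Answer: kg·m²/s²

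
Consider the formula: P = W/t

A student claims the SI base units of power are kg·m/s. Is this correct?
Units of each symbol in P = W/t:
  W (work): kg·m²/s²
  t (time): s  → in the denominator, contributes 1/s

Multiplying the contributions: [kg·m²/s²] · [1/s]
Adding exponents of each base unit: kg: 1, m: 2, s: -3
SI base units of power: kg·m²/s³

The claimed units kg·m/s (exponents kg: 1, m: 1, s: -1) do not match the derived units kg·m²/s³ (exponents kg: 1, m: 2, s: -3), so the claim is incorrect.

Answer: No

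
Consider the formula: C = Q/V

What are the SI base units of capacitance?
Units of each symbol in C = Q/V:
  Q (charge, in coulombs): s·A
  V (voltage, in volts): kg·m²/(s³·A)  → in the denominator, contributes s³·A/(kg·m²)

Multiplying the contributions: [s·A] · [s³·A/(kg·m²)]
Adding exponents of each base unit: kg: -1, m: -2, s: 4, A: 2
SI base units of capacitance: s⁴·A²/(kg·m²)

Answer: s⁴·A²/(kg·m²)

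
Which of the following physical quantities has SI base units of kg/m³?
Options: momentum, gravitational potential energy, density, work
Checking the SI base units of each option:
  momentum (p = mv): kg·m/s  ✗
  gravitational potential energy (U = -GMm/r): kg·m²/s²  ✗
  density (ρ = m/V): kg/m³  ✓ matches
  work (W = Fd): kg·m²/s²  ✗

Only density has units kg/m³.

Answer: density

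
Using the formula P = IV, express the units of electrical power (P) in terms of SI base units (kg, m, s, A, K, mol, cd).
Units of each symbol in P = IV:
  I (current): A
  V (voltage, in volts): kg·m²/(s³·A)

Multiplying the contributions: [A] · [kg·m²/(s³·A)]
Adding exponents of each base unit: kg: 1, m: 2, s: -3
SI base units of electrical power: kg·m²/s³

Answer: kg·m²/s³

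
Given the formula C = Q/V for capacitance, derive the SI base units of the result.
Units of each symbol in C = Q/V:
  Q (charge, in coulombs): s·A
  V (voltage, in volts): kg·m²/(s³·A)  → in the denominator, contributes s³·A/(kg·m²)

Multiplying the contributions: [s·A] · [s³·A/(kg·m²)]
Adding exponents of each base unit: kg: -1, m: -2, s: 4, A: 2
SI base units of capacitance: s⁴·A²/(kg·m²)

Answer: s⁴·A²/(kg·m²)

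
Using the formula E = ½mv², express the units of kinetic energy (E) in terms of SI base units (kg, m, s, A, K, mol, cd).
Units of each symbol in E = ½mv²:
  m (mass): kg
  v (speed): m/s  → to the power 2, contributes m²/s²
  The factor ½ is dimensionless.

Multiplying the contributions: [kg] · [m²/s²]
Adding exponents of each base unit: kg: 1, m: 2, s: -2
SI base units of kinetic energy: kg·m²/s²

Answer: kg·m²/s²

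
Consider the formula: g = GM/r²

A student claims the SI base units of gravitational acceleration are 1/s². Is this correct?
Units of each symbol in g = GM/r²:
  G (gravitational constant): m³/(kg·s²)
  M (mass): kg
  r (distance): m  → to the power 2 in the denominator, contributes 1/m²

Multiplying the contributions: [m³/(kg·s²)] · [kg] · [1/m²]
Adding exponents of each base unit: m: 1, s: -2
SI base units of gravitational acceleration: m/s²

The claimed units 1/s² (exponents s: -2) do not match the derived units m/s² (exponents m: 1, s: -2), so the claim is incorrect.

Answer: No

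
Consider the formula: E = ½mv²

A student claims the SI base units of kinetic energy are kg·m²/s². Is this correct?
Units of each symbol in E = ½mv²:
  m (mass): kg
  v (speed): m/s  → to the power 2, contributes m²/s²
  The factor ½ is dimensionless.

Multiplying the contributions: [kg] · [m²/s²]
Adding exponents of each base unit: kg: 1, m: 2, s: -2
SI base units of kinetic energy: kg·m²/s²

The claimed units kg·m²/s² match the derived units, so the claim is correct.

Answer: Yes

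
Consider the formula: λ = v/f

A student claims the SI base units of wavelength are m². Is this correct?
Units of each symbol in λ = v/f:
  v (wave speed): m/s
  f (frequency): 1/s  → in the denominator, contributes s

Multiplying the contributions: [m/s] · [s]
Adding exponents of each base unit: m: 1
SI base units of wavelength: m

The claimed units m² (exponents m: 2) do not match the derived units m (exponents m: 1), so the claim is incorrect.

Answer: No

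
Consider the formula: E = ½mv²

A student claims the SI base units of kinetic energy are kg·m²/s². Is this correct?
Units of each symbol in E = ½mv²:
  m (mass): kg
  v (speed): m/s  → to the power 2, contributes m²/s²
  The factor ½ is dimensionless.

Multiplying the contributions: [kg] · [m²/s²]
Adding exponents of each base unit: kg: 1, m: 2, s: -2
SI base units of kinetic energy: kg·m²/s²

The claimed units kg·m²/s² match the derived units, so the claim is correct.

Answer: Yes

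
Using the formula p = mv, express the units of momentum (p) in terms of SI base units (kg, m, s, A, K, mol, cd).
Units of each symbol in p = mv:
  m (mass): kg
  v (velocity): m/s

Multiplying the contributions: [kg] · [m/s]
Adding exponents of each base unit: kg: 1, m: 1, s: -1
SI base units of momentum: kg·m/s

Answer: kg·m/s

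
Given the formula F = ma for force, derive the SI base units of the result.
Units of each symbol in F = ma:
  m (mass): kg
  a (acceleration): m/s²

Multiplying the contributions: [kg] · [m/s²]
Adding exponents of each base unit: kg: 1, m: 1, s: -2
SI base units of force: kg·m/s²

Answer: kg·m/s²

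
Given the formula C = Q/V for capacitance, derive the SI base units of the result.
Units of each symbol in C = Q/V:
  Q (charge, in coulombs): s·A
  V (voltage, in volts): kg·m²/(s³·A)  → in the denominator, contributes s³·A/(kg·m²)

Multiplying the contributions: [s·A] · [s³·A/(kg·m²)]
Adding exponents of each base unit: kg: -1, m: -2, s: 4, A: 2
SI base units of capacitance: s⁴·A²/(kg·m²)

Answer: s⁴·A²/(kg·m²)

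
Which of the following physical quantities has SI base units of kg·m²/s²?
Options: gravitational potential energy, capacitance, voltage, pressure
Checking the SI base units of each option:
  gravitational potential energy (U = -GMm/r): kg·m²/s²  ✓ matches
  capacitance (C = Q/V): s⁴·A²/(kg·m²)  ✗
  voltage (V = IR): kg·m²/(s³·A)  ✗
  pressure (P = F/A): kg/(m·s²)  ✗

Only gravitational potential energy has units kg·m²/s².

Answer: gravitational potential energy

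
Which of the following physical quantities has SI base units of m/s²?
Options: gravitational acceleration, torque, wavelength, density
Checking the SI base units of each option:
  gravitational acceleration (g = GM/r²): m/s²  ✓ matches
  torque (τ = Fr): kg·m²/s²  ✗
  wavelength (λ = v/f): m  ✗
  density (ρ = m/V): kg/m³  ✗

Only gravitational acceleration has units m/s².

Answer: gravitational acceleration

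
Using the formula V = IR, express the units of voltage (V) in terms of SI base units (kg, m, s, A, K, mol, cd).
Units of each symbol in V = IR:
  I (current): A
  R (resistance, in ohms): kg·m²/(s³·A²)

Multiplying the contributions: [A] · [kg·m²/(s³·A²)]
Adding exponents of each base unit: kg: 1, m: 2, s: -3, A: -1
SI base units of voltage: kg·m²/(s³·A)

Answer: kg·m²/(s³·A)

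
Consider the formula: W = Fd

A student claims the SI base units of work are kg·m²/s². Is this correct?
Units of each symbol in W = Fd:
  F (force): kg·m/s²
  d (displacement): m

Multiplying the contributions: [kg·m/s²] · [m]
Adding exponents of each base unit: kg: 1, m: 2, s: -2
SI base units of work: kg·m²/s²

The claimed units kg·m²/s² match the derived units, so the claim is correct.

Answer: Yes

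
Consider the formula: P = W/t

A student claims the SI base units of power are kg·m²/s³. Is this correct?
Units of each symbol in P = W/t:
  W (work): kg·m²/s²
  t (time): s  → in the denominator, contributes 1/s

Multiplying the contributions: [kg·m²/s²] · [1/s]
Adding exponents of each base unit: kg: 1, m: 2, s: -3
SI base units of power: kg·m²/s³

The claimed units kg·m²/s³ match the derived units, so the claim is correct.

Answer: Yes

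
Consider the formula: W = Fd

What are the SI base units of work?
Units of each symbol in W = Fd:
  F (force): kg·m/s²
  d (displacement): m

Multiplying the contributions: [kg·m/s²] · [m]
Adding exponents of each base unit: kg: 1, m: 2, s: -2
SI base units of work: kg·m²/s²

Answer: kg·m²/s²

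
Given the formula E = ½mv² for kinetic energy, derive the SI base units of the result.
Units of each symbol in E = ½mv²:
  m (mass): kg
  v (speed): m/s  → to the power 2, contributes m²/s²
  The factor ½ is dimensionless.

Multiplying the contributions: [kg] · [m²/s²]
Adding exponents of each base unit: kg: 1, m: 2, s: -2
SI base units of kinetic energy: kg·m²/s²

Answer: kg·m²/s²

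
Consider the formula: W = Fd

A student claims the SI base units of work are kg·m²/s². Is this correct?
Units of each symbol in W = Fd:
  F (force): kg·m/s²
  d (displacement): m

Multiplying the contributions: [kg·m/s²] · [m]
Adding exponents of each base unit: kg: 1, m: 2, s: -2
SI base units of work: kg·m²/s²

The claimed units kg·m²/s² match the derived units, so the claim is correct.

Answer: Yes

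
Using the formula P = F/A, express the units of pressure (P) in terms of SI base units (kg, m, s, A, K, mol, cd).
Units of each symbol in P = F/A:
  F (force): kg·m/s²
  A (area): m²  → in the denominator, contributes 1/m²

Multiplying the contributions: [kg·m/s²] · [1/m²]
Adding exponents of each base unit: kg: 1, m: -1, s: -2
SI base units of pressure: kg/(m·s²)

Answer: kg/(m·s²)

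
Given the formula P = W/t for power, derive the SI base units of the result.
Units of each symbol in P = W/t:
  W (work): kg·m²/s²
  t (time): s  → in the denominator, contributes 1/s

Multiplying the contributions: [kg·m²/s²] · [1/s]
Adding exponents of each base unit: kg: 1, m: 2, s: -3
SI base units of power: kg·m²/s³

Answer: kg·m²/s³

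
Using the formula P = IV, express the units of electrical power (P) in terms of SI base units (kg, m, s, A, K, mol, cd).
Units of each symbol in P = IV:
  I (current): A
  V (voltage, in volts): kg·m²/(s³·A)

Multiplying the contributions: [A] · [kg·m²/(s³·A)]
Adding exponents of each base unit: kg: 1, m: 2, s: -3
SI base units of electrical power: kg·m²/s³

Answer: kg·m²/s³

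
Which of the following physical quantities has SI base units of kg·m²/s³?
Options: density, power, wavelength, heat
Checking the SI base units of each option:
  density (ρ = m/V): kg/m³  ✗
  power (P = W/t): kg·m²/s³  ✓ matches
  wavelength (λ = v/f): m  ✗
  heat (Q = mcΔT): kg·m²/s²  ✗

Only power has units kg·m²/s³.

Answer: power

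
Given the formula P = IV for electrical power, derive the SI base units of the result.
Units of each symbol in P = IV:
  I (current): A
  V (voltage, in volts): kg·m²/(s³·A)

Multiplying the contributions: [A] · [kg·m²/(s³·A)]
Adding exponents of each base unit: kg: 1, m: 2, s: -3
SI base units of electrical power: kg·m²/s³

Answer: kg·m²/s³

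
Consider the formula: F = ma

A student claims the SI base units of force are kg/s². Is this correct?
Units of each symbol in F = ma:
  m (mass): kg
  a (acceleration): m/s²

Multiplying the contributions: [kg] · [m/s²]
Adding exponents of each base unit: kg: 1, m: 1, s: -2
SI base units of force: kg·m/s²

The claimed units kg/s² (exponents kg: 1, s: -2) do not match the derived units kg·m/s² (exponents kg: 1, m: 1, s: -2), so the claim is incorrect.

Answer: No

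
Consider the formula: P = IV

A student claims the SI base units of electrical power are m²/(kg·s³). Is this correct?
Units of each symbol in P = IV:
  I (current): A
  V (voltage, in volts): kg·m²/(s³·A)

Multiplying the contributions: [A] · [kg·m²/(s³·A)]
Adding exponents of each base unit: kg: 1, m: 2, s: -3
SI base units of electrical power: kg·m²/s³

The claimed units m²/(kg·s³) (exponents kg: -1, m: 2, s: -3) do not match the derived units kg·m²/s³ (exponents kg: 1, m: 2, s: -3), so the claim is incorrect.

Answer: No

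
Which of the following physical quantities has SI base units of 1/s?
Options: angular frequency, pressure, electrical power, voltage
Checking the SI base units of each option:
  angular frequency (ω = 2πf): 1/s  ✓ matches
  pressure (P = F/A): kg/(m·s²)  ✗
  electrical power (P = IV): kg·m²/s³  ✗
  voltage (V = IR): kg·m²/(s³·A)  ✗

Only angular frequency has units 1/s.

Answer: angular frequency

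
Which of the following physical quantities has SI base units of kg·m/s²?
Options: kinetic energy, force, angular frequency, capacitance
Checking the SI base units of each option:
  kinetic energy (E = ½mv²): kg·m²/s²  ✗
  force (F = ma): kg·m/s²  ✓ matches
  angular frequency (ω = 2πf): 1/s  ✗
  capacitance (C = Q/V): s⁴·A²/(kg·m²)  ✗

Only force has units kg·m/s².

Answer: force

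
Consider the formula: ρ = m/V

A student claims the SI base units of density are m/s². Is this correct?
Units of each symbol in ρ = m/V:
  m (mass): kg
  V (volume): m³  → in the denominator, contributes 1/m³

Multiplying the contributions: [kg] · [1/m³]
Adding exponents of each base unit: kg: 1, m: -3
SI base units of density: kg/m³

The claimed units m/s² (exponents m: 1, s: -2) do not match the derived units kg/m³ (exponents kg: 1, m: -3), so the claim is incorrect.

Answer: No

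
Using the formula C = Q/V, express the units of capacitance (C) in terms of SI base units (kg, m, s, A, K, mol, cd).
Units of each symbol in C = Q/V:
  Q (charge, in coulombs): s·A
  V (voltage, in volts): kg·m²/(s³·A)  → in the denominator, contributes s³·A/(kg·m²)

Multiplying the contributions: [s·A] · [s³·A/(kg·m²)]
Adding exponents of each base unit: kg: -1, m: -2, s: 4, A: 2
SI base units of capacitance: s⁴·A²/(kg·m²)

Answer: s⁴·A²/(kg·m²)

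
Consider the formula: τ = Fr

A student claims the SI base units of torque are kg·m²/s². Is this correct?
Units of each symbol in τ = Fr:
  F (force): kg·m/s²
  r (lever arm): m

Multiplying the contributions: [kg·m/s²] · [m]
Adding exponents of each base unit: kg: 1, m: 2, s: -2
SI base units of torque: kg·m²/s²

The claimed units kg·m²/s² match the derived units, so the claim is correct.

Answer: Yes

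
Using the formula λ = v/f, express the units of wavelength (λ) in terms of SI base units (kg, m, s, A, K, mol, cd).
Units of each symbol in λ = v/f:
  v (wave speed): m/s
  f (frequency): 1/s  → in the denominator, contributes s

Multiplying the contributions: [m/s] · [s]
Adding exponents of each base unit: m: 1
SI base units of wavelength: m

Answer: m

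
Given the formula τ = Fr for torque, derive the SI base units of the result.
Units of each symbol in τ = Fr:
  F (force): kg·m/s²
  r (lever arm): m

Multiplying the contributions: [kg·m/s²] · [m]
Adding exponents of each base unit: kg: 1, m: 2, s: -2
SI base units of torque: kg·m²/s²

Answer: kg·m²/s²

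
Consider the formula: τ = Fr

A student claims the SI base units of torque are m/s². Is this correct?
Units of each symbol in τ = Fr:
  F (force): kg·m/s²
  r (lever arm): m

Multiplying the contributions: [kg·m/s²] · [m]
Adding exponents of each base unit: kg: 1, m: 2, s: -2
SI base units of torque: kg·m²/s²

The claimed units m/s² (exponents m: 1, s: -2) do not match the derived units kg·m²/s² (exponents kg: 1, m: 2, s: -2), so the claim is incorrect.

Answer: No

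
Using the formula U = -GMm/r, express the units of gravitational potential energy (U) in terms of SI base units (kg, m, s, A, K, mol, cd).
Units of each symbol in U = -GMm/r:
  G (gravitational constant): m³/(kg·s²)
  M (mass): kg
  m (mass): kg
  r (distance): m  → in the denominator, contributes 1/m
  The minus sign does not affect the units.

Multiplying the contributions: [m³/(kg·s²)] · [kg] · [kg] · [1/m]
Adding exponents of each base unit: kg: 1, m: 2, s: -2
SI base units of gravitational potential energy: kg·m²/s²

Answer: kg·m²/s²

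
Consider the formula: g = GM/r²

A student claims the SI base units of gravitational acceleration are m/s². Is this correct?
Units of each symbol in g = GM/r²:
  G (gravitational constant): m³/(kg·s²)
  M (mass): kg
  r (distance): m  → to the power 2 in the denominator, contributes 1/m²

Multiplying the contributions: [m³/(kg·s²)] · [kg] · [1/m²]
Adding exponents of each base unit: m: 1, s: -2
SI base units of gravitational acceleration: m/s²

The claimed units m/s² match the derived units, so the claim is correct.

Answer: Yes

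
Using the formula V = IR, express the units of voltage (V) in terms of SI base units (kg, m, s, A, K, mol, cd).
Units of each symbol in V = IR:
  I (current): A
  R (resistance, in ohms): kg·m²/(s³·A²)

Multiplying the contributions: [A] · [kg·m²/(s³·A²)]
Adding exponents of each base unit: kg: 1, m: 2, s: -3, A: -1
SI base units of voltage: kg·m²/(s³·A)

Answer: kg·m²/(s³·A)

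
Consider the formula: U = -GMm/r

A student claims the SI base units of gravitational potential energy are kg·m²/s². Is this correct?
Units of each symbol in U = -GMm/r:
  G (gravitational constant): m³/(kg·s²)
  M (mass): kg
  m (mass): kg
  r (distance): m  → in the denominator, contributes 1/m
  The minus sign does not affect the units.

Multiplying the contributions: [m³/(kg·s²)] · [kg] · [kg] · [1/m]
Adding exponents of each base unit: kg: 1, m: 2, s: -2
SI base units of gravitational potential energy: kg·m²/s²

The claimed units kg·m²/s² match the derived units, so the claim is correct.

Answer: Yes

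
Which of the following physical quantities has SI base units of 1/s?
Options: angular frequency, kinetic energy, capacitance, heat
Checking the SI base units of each option:
  angular frequency (ω = 2πf): 1/s  ✓ matches
  kinetic energy (E = ½mv²): kg·m²/s²  ✗
  capacitance (C = Q/V): s⁴·A²/(kg·m²)  ✗
  heat (Q = mcΔT): kg·m²/s²  ✗

Only angular frequency has units 1/s.

Answer: angular frequency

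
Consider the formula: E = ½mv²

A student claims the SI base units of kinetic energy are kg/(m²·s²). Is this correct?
Units of each symbol in E = ½mv²:
  m (mass): kg
  v (speed): m/s  → to the power 2, contributes m²/s²
  The factor ½ is dimensionless.

Multiplying the contributions: [kg] · [m²/s²]
Adding exponents of each base unit: kg: 1, m: 2, s: -2
SI base units of kinetic energy: kg·m²/s²

The claimed units kg/(m²·s²) (exponents kg: 1, m: -2, s: -2) do not match the derived units kg·m²/s² (exponents kg: 1, m: 2, s: -2), so the claim is incorrect.

Answer: No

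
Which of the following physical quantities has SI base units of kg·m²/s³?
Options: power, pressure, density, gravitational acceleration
Checking the SI base units of each option:
  power (P = W/t): kg·m²/s³  ✓ matches
  pressure (P = F/A): kg/(m·s²)  ✗
  density (ρ = m/V): kg/m³  ✗
  gravitational acceleration (g = GM/r²): m/s²  ✗

Only power has units kg·m²/s³.

Answer: power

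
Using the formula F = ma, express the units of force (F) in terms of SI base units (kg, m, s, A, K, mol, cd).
Units of each symbol in F = ma:
  m (mass): kg
  a (acceleration): m/s²

Multiplying the contributions: [kg] · [m/s²]
Adding exponents of each base unit: kg: 1, m: 1, s: -2
SI base units of force: kg·m/s²

Answer: kg·m/s²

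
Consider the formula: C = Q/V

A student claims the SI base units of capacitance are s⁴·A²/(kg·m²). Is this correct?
Units of each symbol in C = Q/V:
  Q (charge, in coulombs): s·A
  V (voltage, in volts): kg·m²/(s³·A)  → in the denominator, contributes s³·A/(kg·m²)

Multiplying the contributions: [s·A] · [s³·A/(kg·m²)]
Adding exponents of each base unit: kg: -1, m: -2, s: 4, A: 2
SI base units of capacitance: s⁴·A²/(kg·m²)

The claimed units s⁴·A²/(kg·m²) match the derived units, so the claim is correct.

Answer: Yes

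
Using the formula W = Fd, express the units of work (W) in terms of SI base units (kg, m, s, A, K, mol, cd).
Units of each symbol in W = Fd:
  F (force): kg·m/s²
  d (displacement): m

Multiplying the contributions: [kg·m/s²] · [m]
Adding exponents of each base unit: kg: 1, m: 2, s: -2
SI base units of work: kg·m²/s²

Answer: kg·m²/s²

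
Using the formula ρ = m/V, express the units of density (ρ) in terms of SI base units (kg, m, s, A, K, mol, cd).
Units of each symbol in ρ = m/V:
  m (mass): kg
  V (volume): m³  → in the denominator, contributes 1/m³

Multiplying the contributions: [kg] · [1/m³]
Adding exponents of each base unit: kg: 1, m: -3
SI base units of density: kg/m³

Answer: kg/m³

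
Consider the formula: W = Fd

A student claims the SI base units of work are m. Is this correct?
Units of each symbol in W = Fd:
  F (force): kg·m/s²
  d (displacement): m

Multiplying the contributions: [kg·m/s²] · [m]
Adding exponents of each base unit: kg: 1, m: 2, s: -2
SI base units of work: kg·m²/s²

The claimed units m (exponents m: 1) do not match the derived units kg·m²/s² (exponents kg: 1, m: 2, s: -2), so the claim is incorrect.

Answer: No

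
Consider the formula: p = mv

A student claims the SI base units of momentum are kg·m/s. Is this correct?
Units of each symbol in p = mv:
  m (mass): kg
  v (velocity): m/s

Multiplying the contributions: [kg] · [m/s]
Adding exponents of each base unit: kg: 1, m: 1, s: -1
SI base units of momentum: kg·m/s

The claimed units kg·m/s match the derived units, so the claim is correct.

Answer: Yes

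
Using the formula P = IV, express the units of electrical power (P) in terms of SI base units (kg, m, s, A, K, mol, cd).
Units of each symbol in P = IV:
  I (current): A
  V (voltage, in volts): kg·m²/(s³·A)

Multiplying the contributions: [A] · [kg·m²/(s³·A)]
Adding exponents of each base unit: kg: 1, m: 2, s: -3
SI base units of electrical power: kg·m²/s³

Answer: kg·m²/s³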